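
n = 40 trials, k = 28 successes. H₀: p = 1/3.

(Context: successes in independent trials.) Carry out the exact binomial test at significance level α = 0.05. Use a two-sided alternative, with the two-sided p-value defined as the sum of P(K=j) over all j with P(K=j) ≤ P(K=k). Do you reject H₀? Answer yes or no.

reject H₀: yes

Exact binomial: n=40, k=28, p₀=1/3=0.3333
P(X=j) = C(n,j)·p₀^j·(1−p₀)^(n−j); p = Σ P(X=j) over j with P(X=j) ≤ P(X=28)
p-value (two-sided) = 0.00000
At α=0.05: p < α → reject H₀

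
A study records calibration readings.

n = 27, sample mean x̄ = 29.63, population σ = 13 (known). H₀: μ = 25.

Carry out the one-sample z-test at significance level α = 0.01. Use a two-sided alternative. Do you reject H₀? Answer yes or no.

reject H₀: no

SE = σ/√n = 13/√27 = 2.5019
z = (x̄−μ₀)/SE = (29.63−25)/2.5019 = 1.8506
p-value (two-sided) = 0.06422
At α=0.01: p ≥ α → fail to reject H₀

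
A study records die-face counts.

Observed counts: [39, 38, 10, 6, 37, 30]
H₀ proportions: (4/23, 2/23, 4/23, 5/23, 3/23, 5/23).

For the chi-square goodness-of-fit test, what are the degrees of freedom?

df = k − 1 = 6 − 1 = 5

degrees of freedom = 5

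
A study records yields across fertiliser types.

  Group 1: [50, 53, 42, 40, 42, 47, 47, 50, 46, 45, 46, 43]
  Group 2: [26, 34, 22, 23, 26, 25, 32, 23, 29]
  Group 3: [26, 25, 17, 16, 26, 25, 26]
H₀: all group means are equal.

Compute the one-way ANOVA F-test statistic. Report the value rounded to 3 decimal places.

test statistic = 90.133

Group means [45.92, 26.67, 23.00], grand mean 34.000
SSB = Σnᵢ(x̄ᵢ−x̄)² = 3035.083; SSW = ΣΣ(x−x̄ᵢ)² = 420.917
MSB = 3035.083/2 = 1517.5417; MSW = 420.917/25 = 16.8367
F = MSB/MSW = 90.1331
df = (2, 25)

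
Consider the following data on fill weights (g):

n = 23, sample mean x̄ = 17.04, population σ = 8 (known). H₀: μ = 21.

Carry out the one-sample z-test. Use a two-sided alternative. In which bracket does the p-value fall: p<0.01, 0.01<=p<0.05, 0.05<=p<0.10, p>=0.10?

SE = σ/√n = 8/√23 = 1.6681
z = (x̄−μ₀)/SE = (17.04−21)/1.6681 = -2.3739
p-value (two-sided) = 0.01760
→ bracket: 0.01<=p<0.05

p-value bracket: 0.01<=p<0.05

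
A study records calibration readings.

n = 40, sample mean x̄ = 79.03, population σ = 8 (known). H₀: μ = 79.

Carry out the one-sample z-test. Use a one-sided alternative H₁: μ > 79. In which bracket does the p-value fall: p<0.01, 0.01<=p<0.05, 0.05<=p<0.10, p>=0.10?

p-value bracket: p>=0.10

SE = σ/√n = 8/√40 = 1.2649
z = (x̄−μ₀)/SE = (79.03−79)/1.2649 = 0.0237
p-value (one-sided, H₁ greater) = 0.49054
→ bracket: p>=0.10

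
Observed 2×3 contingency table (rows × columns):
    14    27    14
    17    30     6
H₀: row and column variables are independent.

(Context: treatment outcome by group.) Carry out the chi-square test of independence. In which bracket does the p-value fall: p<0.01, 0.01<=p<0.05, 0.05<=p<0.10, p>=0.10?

p-value bracket: p>=0.10

Row totals [55, 53], col totals [31, 57, 20], n=108
χ² = (14−15.79)²/15.79 + (27−29.03)²/29.03 + (14−10.19)²/10.19 + (17−15.21)²/15.21 + (30−27.97)²/27.97 + (6−9.81)²/9.81 = 3.6124
df = 2
p-value (upper-tail) = 0.16428
→ bracket: p>=0.10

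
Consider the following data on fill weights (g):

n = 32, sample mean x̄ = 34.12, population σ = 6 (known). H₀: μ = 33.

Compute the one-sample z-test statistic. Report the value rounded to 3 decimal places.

test statistic = 1.056

SE = σ/√n = 6/√32 = 1.0607
z = (x̄−μ₀)/SE = (34.12−33)/1.0607 = 1.0559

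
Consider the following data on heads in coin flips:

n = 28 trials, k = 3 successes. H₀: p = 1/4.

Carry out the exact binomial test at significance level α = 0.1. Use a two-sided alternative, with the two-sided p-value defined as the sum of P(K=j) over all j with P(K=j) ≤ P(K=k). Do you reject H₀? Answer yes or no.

Exact binomial: n=28, k=3, p₀=1/4=0.2500
P(X=j) = C(n,j)·p₀^j·(1−p₀)^(n−j); p = Σ P(X=j) over j with P(X=j) ≤ P(X=3)
p-value (two-sided) = 0.12303
At α=0.1: p ≥ α → fail to reject H₀

reject H₀: no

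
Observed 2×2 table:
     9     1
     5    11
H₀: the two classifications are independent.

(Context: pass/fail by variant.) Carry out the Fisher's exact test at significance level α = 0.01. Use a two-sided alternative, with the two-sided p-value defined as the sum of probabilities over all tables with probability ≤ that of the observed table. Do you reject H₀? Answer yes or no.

Margins: r₁=10, r₂=16, c₁=14, c₂=12, n=26
p_obs = C(10,9)·C(16,5)/C(26,14); sum pmf over tables with pmf ≤ p_obs
p-value (two-sided) = 0.00530
At α=0.01: p < α → reject H₀

reject H₀: yes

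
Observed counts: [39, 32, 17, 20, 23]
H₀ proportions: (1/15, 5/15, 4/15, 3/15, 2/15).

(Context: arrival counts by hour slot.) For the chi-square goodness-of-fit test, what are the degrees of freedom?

df = k − 1 = 5 − 1 = 4

degrees of freedom = 4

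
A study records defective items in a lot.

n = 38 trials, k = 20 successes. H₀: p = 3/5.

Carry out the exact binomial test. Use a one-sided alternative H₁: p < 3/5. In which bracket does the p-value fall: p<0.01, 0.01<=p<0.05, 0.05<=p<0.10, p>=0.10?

p-value bracket: p>=0.10

Exact binomial: n=38, k=20, p₀=3/5=0.6000
P(X≤20) from Σ C(n,i)·p₀^i·(1−p₀)^(n−i)
p-value (one-sided, H₁ less) = 0.22195
→ bracket: p>=0.10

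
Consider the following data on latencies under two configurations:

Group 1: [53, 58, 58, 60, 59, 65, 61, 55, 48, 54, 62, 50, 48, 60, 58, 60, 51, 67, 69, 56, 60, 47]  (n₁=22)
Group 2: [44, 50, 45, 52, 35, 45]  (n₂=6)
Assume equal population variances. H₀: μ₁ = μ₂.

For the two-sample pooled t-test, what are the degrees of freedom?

degrees of freedom = 26

df = n₁ + n₂ − 2 = 22 + 6 − 2 = 26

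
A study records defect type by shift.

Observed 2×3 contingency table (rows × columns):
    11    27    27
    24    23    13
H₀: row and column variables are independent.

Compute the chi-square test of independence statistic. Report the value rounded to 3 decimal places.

Row totals [65, 60], col totals [35, 50, 40], n=125
χ² = (11−18.20)²/18.20 + (27−26.00)²/26.00 + (27−20.80)²/20.80 + (24−16.80)²/16.80 + (23−24.00)²/24.00 + (13−19.20)²/19.20 = 9.8644
df = 2

test statistic = 9.864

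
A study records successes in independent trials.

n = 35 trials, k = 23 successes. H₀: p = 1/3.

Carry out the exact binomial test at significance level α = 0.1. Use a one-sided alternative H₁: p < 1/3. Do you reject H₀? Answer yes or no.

reject H₀: no

Exact binomial: n=35, k=23, p₀=1/3=0.3333
P(X≤23) from Σ C(n,i)·p₀^i·(1−p₀)^(n−i)
p-value (one-sided, H₁ less) = 0.99998
At α=0.1: p ≥ α → fail to reject H₀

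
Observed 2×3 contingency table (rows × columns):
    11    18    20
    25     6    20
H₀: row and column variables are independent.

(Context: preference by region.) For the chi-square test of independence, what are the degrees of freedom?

degrees of freedom = 2

df = (r−1)(c−1) = (2−1)·(3−1) = 2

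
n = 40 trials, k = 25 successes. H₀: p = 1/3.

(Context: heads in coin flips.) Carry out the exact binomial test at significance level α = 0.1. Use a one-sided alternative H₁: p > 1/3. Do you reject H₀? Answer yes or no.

reject H₀: yes

Exact binomial: n=40, k=25, p₀=1/3=0.3333
P(X≥25) from Σ C(n,i)·p₀^i·(1−p₀)^(n−i)
p-value (one-sided, H₁ greater) = 0.00015
At α=0.1: p < α → reject H₀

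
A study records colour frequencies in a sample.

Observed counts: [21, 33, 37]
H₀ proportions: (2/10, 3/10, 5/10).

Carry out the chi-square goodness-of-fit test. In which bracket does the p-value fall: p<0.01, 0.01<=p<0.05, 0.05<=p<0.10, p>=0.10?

p-value bracket: p>=0.10

n = 91; E_i = n·p_i = [18.20, 27.30, 45.50]
χ² = (21−18.20)²/18.20 + (33−27.30)²/27.30 + (37−45.50)²/45.50 = 3.2088
df = 2
p-value (upper-tail) = 0.20101
→ bracket: p>=0.10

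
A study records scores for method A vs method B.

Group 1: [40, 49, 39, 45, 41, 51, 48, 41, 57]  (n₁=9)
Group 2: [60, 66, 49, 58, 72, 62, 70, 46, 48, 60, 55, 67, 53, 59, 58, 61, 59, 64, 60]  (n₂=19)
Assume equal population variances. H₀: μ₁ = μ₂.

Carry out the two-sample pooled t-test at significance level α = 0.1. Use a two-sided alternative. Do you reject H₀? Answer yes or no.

x̄₁=45.667, s₁=6.062, n₁=9
x̄₂=59.316, s₂=7.016, n₂=19
s_p² = [8·6.062² + 18·7.016²]/26 = 45.3887
SE = √(s_p²·(1/9+1/19)) = 2.7262
t = (45.667−59.316)/2.7262 = -5.0067
df = 26
p-value (two-sided) = 0.00003
At α=0.1: p < α → reject H₀

reject H₀: yes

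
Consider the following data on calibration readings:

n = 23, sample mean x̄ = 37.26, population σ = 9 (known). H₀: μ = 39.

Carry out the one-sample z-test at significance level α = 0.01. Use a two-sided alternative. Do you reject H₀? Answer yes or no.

SE = σ/√n = 9/√23 = 1.8766
z = (x̄−μ₀)/SE = (37.26−39)/1.8766 = -0.9272
p-value (two-sided) = 0.35383
At α=0.01: p ≥ α → fail to reject H₀

reject H₀: no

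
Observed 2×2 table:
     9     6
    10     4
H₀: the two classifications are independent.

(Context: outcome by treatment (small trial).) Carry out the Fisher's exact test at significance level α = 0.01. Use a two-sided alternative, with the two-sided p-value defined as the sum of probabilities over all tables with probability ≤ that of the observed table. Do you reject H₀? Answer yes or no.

Margins: r₁=15, r₂=14, c₁=19, c₂=10, n=29
p_obs = C(15,9)·C(14,10)/C(29,19); sum pmf over tables with pmf ≤ p_obs
p-value (two-sided) = 0.69985
At α=0.01: p ≥ α → fail to reject H₀

reject H₀: no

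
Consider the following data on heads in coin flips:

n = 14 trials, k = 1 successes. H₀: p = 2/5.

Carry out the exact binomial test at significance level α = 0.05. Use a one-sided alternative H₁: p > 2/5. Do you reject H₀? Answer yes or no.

Exact binomial: n=14, k=1, p₀=2/5=0.4000
P(X≥1) from Σ C(n,i)·p₀^i·(1−p₀)^(n−i)
p-value (one-sided, H₁ greater) = 0.99922
At α=0.05: p ≥ α → fail to reject H₀

reject H₀: no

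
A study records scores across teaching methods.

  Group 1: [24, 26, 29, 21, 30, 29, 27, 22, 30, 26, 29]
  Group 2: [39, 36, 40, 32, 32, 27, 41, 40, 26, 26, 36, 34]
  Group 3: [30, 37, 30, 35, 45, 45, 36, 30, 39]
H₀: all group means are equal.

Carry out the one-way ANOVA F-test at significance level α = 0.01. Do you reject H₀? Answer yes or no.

Group means [26.64, 34.08, 36.33], grand mean 32.156
SSB = Σnᵢ(x̄ᵢ−x̄)² = 536.757; SSW = ΣΣ(x−x̄ᵢ)² = 719.462
MSB = 536.757/2 = 268.3783; MSW = 719.462/29 = 24.8090
F = MSB/MSW = 10.8178
df = (2, 29)
p-value (upper-tail) = 0.00031
At α=0.01: p < α → reject H₀

reject H₀: yes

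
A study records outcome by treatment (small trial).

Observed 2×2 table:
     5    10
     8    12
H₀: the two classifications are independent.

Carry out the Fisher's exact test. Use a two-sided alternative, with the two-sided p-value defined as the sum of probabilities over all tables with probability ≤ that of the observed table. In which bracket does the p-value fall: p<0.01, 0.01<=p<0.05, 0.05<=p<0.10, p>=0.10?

Margins: r₁=15, r₂=20, c₁=13, c₂=22, n=35
p_obs = C(15,5)·C(20,8)/C(35,13); sum pmf over tables with pmf ≤ p_obs
p-value (two-sided) = 0.73720
→ bracket: p>=0.10

p-value bracket: p>=0.10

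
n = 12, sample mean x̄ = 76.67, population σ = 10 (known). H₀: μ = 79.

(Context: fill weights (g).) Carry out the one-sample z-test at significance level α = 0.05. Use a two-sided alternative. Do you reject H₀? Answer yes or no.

SE = σ/√n = 10/√12 = 2.8868
z = (x̄−μ₀)/SE = (76.67−79)/2.8868 = -0.8071
p-value (two-sided) = 0.41959
At α=0.05: p ≥ α → fail to reject H₀

reject H₀: no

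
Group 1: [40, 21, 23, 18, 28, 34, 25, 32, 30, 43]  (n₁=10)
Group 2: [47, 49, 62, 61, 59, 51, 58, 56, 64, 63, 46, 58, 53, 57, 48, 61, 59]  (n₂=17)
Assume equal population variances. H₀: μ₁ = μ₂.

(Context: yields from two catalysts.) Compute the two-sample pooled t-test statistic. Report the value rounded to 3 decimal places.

test statistic = -9.874

x̄₁=29.400, s₁=8.086, n₁=10
x̄₂=56.000, s₂=5.884, n₂=17
s_p² = [9·8.086² + 16·5.884²]/25 = 45.6960
SE = √(s_p²·(1/10+1/17)) = 2.6940
t = (29.400−56.000)/2.6940 = -9.8738
df = 25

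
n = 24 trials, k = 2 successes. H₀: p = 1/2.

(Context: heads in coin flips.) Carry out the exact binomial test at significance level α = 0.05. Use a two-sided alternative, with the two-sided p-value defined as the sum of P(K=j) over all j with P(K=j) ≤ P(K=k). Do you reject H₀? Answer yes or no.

reject H₀: yes

Exact binomial: n=24, k=2, p₀=1/2=0.5000
P(X=j) = C(n,j)·p₀^j·(1−p₀)^(n−j); p = Σ P(X=j) over j with P(X=j) ≤ P(X=2)
p-value (two-sided) = 0.00004
At α=0.05: p < α → reject H₀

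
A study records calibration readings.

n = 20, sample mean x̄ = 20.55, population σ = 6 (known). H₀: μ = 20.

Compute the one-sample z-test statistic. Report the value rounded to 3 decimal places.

test statistic = 0.410

SE = σ/√n = 6/√20 = 1.3416
z = (x̄−μ₀)/SE = (20.55−20)/1.3416 = 0.4099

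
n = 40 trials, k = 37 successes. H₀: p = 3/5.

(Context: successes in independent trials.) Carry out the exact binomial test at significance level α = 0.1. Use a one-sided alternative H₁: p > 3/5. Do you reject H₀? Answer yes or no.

Exact binomial: n=40, k=37, p₀=3/5=0.6000
P(X≥37) from Σ C(n,i)·p₀^i·(1−p₀)^(n−i)
p-value (one-sided, H₁ greater) = 0.00000
At α=0.1: p < α → reject H₀

reject H₀: yes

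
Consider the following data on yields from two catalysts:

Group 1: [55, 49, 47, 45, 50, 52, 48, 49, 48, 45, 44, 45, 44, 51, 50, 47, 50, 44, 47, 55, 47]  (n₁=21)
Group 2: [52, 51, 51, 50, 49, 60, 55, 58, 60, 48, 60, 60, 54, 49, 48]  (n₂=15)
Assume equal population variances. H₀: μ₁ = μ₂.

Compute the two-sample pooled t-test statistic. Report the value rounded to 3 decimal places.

test statistic = -4.085

x̄₁=48.190, s₁=3.281, n₁=21
x̄₂=53.667, s₂=4.776, n₂=15
s_p² = [20·3.281² + 14·4.776²]/34 = 15.7227
SE = √(s_p²·(1/21+1/15)) = 1.3405
t = (48.190−53.667)/1.3405 = -4.0853
df = 34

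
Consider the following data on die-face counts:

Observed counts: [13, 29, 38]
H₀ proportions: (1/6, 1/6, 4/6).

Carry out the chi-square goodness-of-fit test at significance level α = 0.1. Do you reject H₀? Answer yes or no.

reject H₀: yes

n = 80; E_i = n·p_i = [13.33, 13.33, 53.33]
χ² = (13−13.33)²/13.33 + (29−13.33)²/13.33 + (38−53.33)²/53.33 = 22.8250
df = 2
p-value (upper-tail) = 0.00001
At α=0.1: p < α → reject H₀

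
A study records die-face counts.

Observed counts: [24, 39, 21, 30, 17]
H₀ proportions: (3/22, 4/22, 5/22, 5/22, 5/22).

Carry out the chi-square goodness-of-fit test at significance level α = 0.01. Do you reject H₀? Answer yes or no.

n = 131; E_i = n·p_i = [17.86, 23.82, 29.77, 29.77, 29.77]
χ² = (24−17.86)²/17.86 + (39−23.82)²/23.82 + (21−29.77)²/29.77 + (30−29.77)²/29.77 + (17−29.77)²/29.77 = 19.8511
df = 4
p-value (upper-tail) = 0.00053
At α=0.01: p < α → reject H₀

reject H₀: yes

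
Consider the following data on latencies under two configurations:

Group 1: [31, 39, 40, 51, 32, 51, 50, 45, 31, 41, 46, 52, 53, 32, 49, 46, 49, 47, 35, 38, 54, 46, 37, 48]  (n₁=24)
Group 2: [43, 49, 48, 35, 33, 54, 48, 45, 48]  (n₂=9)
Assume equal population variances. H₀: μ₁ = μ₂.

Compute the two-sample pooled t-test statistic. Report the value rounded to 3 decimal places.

x̄₁=43.458, s₁=7.524, n₁=24
x̄₂=44.778, s₂=6.815, n₂=9
s_p² = [23·7.524² + 8·6.815²]/31 = 53.9843
SE = √(s_p²·(1/24+1/9)) = 2.8719
t = (43.458−44.778)/2.8719 = -0.4594
df = 31

test statistic = -0.459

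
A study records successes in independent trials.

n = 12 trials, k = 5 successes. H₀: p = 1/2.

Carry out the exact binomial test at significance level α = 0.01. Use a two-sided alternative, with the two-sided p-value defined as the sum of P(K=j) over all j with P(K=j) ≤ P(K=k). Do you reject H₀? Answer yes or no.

Exact binomial: n=12, k=5, p₀=1/2=0.5000
P(X=j) = C(n,j)·p₀^j·(1−p₀)^(n−j); p = Σ P(X=j) over j with P(X=j) ≤ P(X=5)
p-value (two-sided) = 0.77441
At α=0.01: p ≥ α → fail to reject H₀

reject H₀: no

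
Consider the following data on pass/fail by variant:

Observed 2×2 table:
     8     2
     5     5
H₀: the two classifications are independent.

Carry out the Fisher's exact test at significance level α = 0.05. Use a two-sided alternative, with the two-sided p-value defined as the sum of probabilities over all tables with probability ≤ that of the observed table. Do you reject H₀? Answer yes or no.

Margins: r₁=10, r₂=10, c₁=13, c₂=7, n=20
p_obs = C(10,8)·C(10,5)/C(20,13); sum pmf over tables with pmf ≤ p_obs
p-value (two-sided) = 0.34985
At α=0.05: p ≥ α → fail to reject H₀

reject H₀: no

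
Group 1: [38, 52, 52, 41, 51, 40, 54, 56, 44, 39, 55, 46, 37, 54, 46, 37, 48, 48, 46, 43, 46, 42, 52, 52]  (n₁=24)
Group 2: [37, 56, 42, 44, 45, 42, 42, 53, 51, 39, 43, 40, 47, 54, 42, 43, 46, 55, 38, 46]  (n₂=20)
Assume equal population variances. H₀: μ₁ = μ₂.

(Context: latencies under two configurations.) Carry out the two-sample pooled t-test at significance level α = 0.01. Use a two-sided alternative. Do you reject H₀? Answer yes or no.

x̄₁=46.625, s₁=6.049, n₁=24
x̄₂=45.250, s₂=5.739, n₂=20
s_p² = [23·6.049² + 19·5.739²]/42 = 34.9375
SE = √(s_p²·(1/24+1/20)) = 1.7896
t = (46.625−45.250)/1.7896 = 0.7683
df = 42
p-value (two-sided) = 0.44659
At α=0.01: p ≥ α → fail to reject H₀

reject H₀: no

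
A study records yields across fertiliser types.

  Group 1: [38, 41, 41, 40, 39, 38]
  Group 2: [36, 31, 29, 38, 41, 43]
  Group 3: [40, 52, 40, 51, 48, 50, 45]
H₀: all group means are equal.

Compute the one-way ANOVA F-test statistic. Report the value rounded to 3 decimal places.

Group means [39.50, 36.33, 46.57], grand mean 41.105
SSB = Σnᵢ(x̄ᵢ−x̄)² = 361.242; SSW = ΣΣ(x−x̄ᵢ)² = 312.548
MSB = 361.242/2 = 180.6209; MSW = 312.548/16 = 19.5342
F = MSB/MSW = 9.2464
df = (2, 16)

test statistic = 9.246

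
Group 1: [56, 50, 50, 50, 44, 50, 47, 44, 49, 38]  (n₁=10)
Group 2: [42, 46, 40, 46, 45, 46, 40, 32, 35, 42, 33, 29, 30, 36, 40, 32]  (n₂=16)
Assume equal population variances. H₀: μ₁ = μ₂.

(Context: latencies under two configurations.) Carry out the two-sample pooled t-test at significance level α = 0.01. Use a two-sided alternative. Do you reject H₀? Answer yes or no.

reject H₀: yes

x̄₁=47.800, s₁=4.872, n₁=10
x̄₂=38.375, s₂=5.987, n₂=16
s_p² = [9·4.872² + 15·5.987²]/24 = 31.3063
SE = √(s_p²·(1/10+1/16)) = 2.2555
t = (47.800−38.375)/2.2555 = 4.1787
df = 24
p-value (two-sided) = 0.00034
At α=0.01: p < α → reject H₀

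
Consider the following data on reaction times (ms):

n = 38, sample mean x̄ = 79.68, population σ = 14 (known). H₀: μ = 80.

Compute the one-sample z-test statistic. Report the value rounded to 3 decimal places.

SE = σ/√n = 14/√38 = 2.2711
z = (x̄−μ₀)/SE = (79.68−80)/2.2711 = -0.1409

test statistic = -0.141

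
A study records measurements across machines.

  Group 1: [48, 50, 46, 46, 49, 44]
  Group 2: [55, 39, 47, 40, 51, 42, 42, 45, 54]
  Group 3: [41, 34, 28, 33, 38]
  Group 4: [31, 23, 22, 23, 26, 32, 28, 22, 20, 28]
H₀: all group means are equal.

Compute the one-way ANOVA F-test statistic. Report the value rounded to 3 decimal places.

test statistic = 41.481

Group means [47.17, 46.11, 34.80, 25.50], grand mean 37.567
SSB = Σnᵢ(x̄ᵢ−x̄)² = 2704.344; SSW = ΣΣ(x−x̄ᵢ)² = 565.022
MSB = 2704.344/3 = 901.4481; MSW = 565.022/26 = 21.7316
F = MSB/MSW = 41.4809
df = (3, 26)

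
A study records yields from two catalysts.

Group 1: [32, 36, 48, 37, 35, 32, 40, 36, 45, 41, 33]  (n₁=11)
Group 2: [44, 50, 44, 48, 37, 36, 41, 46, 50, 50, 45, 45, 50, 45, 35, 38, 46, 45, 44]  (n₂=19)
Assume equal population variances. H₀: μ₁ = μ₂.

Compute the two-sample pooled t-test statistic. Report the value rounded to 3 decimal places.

x̄₁=37.727, s₁=5.255, n₁=11
x̄₂=44.158, s₂=4.776, n₂=19
s_p² = [10·5.255² + 18·4.776²]/28 = 24.5253
SE = √(s_p²·(1/11+1/19)) = 1.8763
t = (37.727−44.158)/1.8763 = -3.4273
df = 28

test statistic = -3.427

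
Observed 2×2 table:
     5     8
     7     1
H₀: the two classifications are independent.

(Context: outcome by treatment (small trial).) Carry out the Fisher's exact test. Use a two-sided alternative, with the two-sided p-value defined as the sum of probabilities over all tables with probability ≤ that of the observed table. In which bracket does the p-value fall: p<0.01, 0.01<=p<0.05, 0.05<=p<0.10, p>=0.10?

Margins: r₁=13, r₂=8, c₁=12, c₂=9, n=21
p_obs = C(13,5)·C(8,7)/C(21,12); sum pmf over tables with pmf ≤ p_obs
p-value (two-sided) = 0.06687
→ bracket: 0.05<=p<0.10

p-value bracket: 0.05<=p<0.10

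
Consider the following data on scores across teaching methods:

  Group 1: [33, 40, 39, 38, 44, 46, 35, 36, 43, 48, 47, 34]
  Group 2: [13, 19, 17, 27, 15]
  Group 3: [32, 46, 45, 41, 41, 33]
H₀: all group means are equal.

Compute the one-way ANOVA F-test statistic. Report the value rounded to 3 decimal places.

test statistic = 31.364

Group means [40.25, 18.20, 39.67], grand mean 35.304
SSB = Σnᵢ(x̄ᵢ−x̄)² = 1870.486; SSW = ΣΣ(x−x̄ᵢ)² = 596.383
MSB = 1870.486/2 = 935.2431; MSW = 596.383/20 = 29.8192
F = MSB/MSW = 31.3638
df = (2, 20)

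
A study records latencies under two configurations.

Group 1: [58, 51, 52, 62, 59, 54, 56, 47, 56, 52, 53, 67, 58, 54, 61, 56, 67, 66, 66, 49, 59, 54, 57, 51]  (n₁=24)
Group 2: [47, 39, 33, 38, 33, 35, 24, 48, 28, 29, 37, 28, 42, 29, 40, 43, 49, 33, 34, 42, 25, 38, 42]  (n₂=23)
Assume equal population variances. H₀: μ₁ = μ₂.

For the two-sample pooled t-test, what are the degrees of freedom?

df = n₁ + n₂ − 2 = 24 + 23 − 2 = 45

degrees of freedom = 45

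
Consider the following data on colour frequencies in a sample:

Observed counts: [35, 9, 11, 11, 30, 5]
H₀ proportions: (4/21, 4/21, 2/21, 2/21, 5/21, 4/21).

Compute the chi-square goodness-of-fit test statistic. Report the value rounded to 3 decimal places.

n = 101; E_i = n·p_i = [19.24, 19.24, 9.62, 9.62, 24.05, 19.24]
χ² = (35−19.24)²/19.24 + (9−19.24)²/19.24 + (11−9.62)²/9.62 + (11−9.62)²/9.62 + (30−24.05)²/24.05 + (5−19.24)²/19.24 = 30.7698
df = 5

test statistic = 30.770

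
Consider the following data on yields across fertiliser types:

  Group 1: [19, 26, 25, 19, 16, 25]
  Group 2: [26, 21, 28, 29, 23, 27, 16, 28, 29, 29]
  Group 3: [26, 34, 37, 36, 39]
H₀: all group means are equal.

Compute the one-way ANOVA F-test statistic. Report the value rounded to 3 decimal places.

test statistic = 11.604

Group means [21.67, 25.60, 34.40], grand mean 26.571
SSB = Σnᵢ(x̄ᵢ−x̄)² = 460.210; SSW = ΣΣ(x−x̄ᵢ)² = 356.933
MSB = 460.210/2 = 230.1048; MSW = 356.933/18 = 19.8296
F = MSB/MSW = 11.6041
df = (2, 18)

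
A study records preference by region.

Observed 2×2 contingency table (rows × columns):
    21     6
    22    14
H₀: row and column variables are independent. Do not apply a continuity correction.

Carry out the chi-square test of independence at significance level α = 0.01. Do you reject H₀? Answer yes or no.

Row totals [27, 36], col totals [43, 20], n=63
χ² = (21−18.43)²/18.43 + (6−8.57)²/8.57 + (22−24.57)²/24.57 + (14−11.43)²/11.43 = 1.9779
df = 1
p-value (upper-tail) = 0.15961
At α=0.01: p ≥ α → fail to reject H₀

reject H₀: no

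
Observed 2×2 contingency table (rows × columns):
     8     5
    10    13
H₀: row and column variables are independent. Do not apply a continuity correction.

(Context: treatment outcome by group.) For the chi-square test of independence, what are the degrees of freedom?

df = (r−1)(c−1) = (2−1)·(2−1) = 1

degrees of freedom = 1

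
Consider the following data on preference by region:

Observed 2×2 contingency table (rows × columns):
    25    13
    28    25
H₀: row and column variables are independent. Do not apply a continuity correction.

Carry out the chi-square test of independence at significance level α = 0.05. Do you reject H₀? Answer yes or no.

reject H₀: no

Row totals [38, 53], col totals [53, 38], n=91
χ² = (25−22.13)²/22.13 + (13−15.87)²/15.87 + (28−30.87)²/30.87 + (25−22.13)²/22.13 = 1.5283
df = 1
p-value (upper-tail) = 0.21637
At α=0.05: p ≥ α → fail to reject H₀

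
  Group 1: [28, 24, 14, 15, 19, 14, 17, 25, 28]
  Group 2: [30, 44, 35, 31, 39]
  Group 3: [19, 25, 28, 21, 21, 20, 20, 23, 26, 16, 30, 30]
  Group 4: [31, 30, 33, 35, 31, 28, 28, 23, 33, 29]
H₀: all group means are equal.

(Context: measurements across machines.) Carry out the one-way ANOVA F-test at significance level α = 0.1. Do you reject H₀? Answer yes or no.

Group means [20.44, 35.80, 23.25, 30.10], grand mean 26.194
SSB = Σnᵢ(x̄ᵢ−x̄)² = 1015.467; SSW = ΣΣ(x−x̄ᵢ)² = 738.172
MSB = 1015.467/3 = 338.4889; MSW = 738.172/32 = 23.0679
F = MSB/MSW = 14.6736
df = (3, 32)
p-value (upper-tail) = 0.00000
At α=0.1: p < α → reject H₀

reject H₀: yes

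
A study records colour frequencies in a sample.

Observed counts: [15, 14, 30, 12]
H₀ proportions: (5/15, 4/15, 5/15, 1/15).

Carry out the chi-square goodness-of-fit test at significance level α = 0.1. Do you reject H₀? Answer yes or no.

reject H₀: yes

n = 71; E_i = n·p_i = [23.67, 18.93, 23.67, 4.73]
χ² = (15−23.67)²/23.67 + (14−18.93)²/18.93 + (30−23.67)²/23.67 + (12−4.73)²/4.73 = 17.3099
df = 3
p-value (upper-tail) = 0.00061
At α=0.1: p < α → reject H₀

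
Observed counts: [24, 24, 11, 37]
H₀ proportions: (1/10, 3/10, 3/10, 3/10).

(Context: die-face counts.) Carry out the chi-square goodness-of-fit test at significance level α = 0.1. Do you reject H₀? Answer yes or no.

n = 96; E_i = n·p_i = [9.60, 28.80, 28.80, 28.80]
χ² = (24−9.60)²/9.60 + (24−28.80)²/28.80 + (11−28.80)²/28.80 + (37−28.80)²/28.80 = 35.7361
df = 3
p-value (upper-tail) = 0.00000
At α=0.1: p < α → reject H₀

reject H₀: yes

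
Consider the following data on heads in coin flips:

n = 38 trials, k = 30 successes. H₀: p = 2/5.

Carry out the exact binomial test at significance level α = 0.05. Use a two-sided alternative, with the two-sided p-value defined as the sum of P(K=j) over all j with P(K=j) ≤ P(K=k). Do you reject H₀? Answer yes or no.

reject H₀: yes

Exact binomial: n=38, k=30, p₀=2/5=0.4000
P(X=j) = C(n,j)·p₀^j·(1−p₀)^(n−j); p = Σ P(X=j) over j with P(X=j) ≤ P(X=30)
p-value (two-sided) = 0.00000
At α=0.05: p < α → reject H₀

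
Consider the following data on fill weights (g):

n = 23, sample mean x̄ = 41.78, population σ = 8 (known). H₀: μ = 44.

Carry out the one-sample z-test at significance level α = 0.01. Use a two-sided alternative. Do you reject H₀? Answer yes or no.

SE = σ/√n = 8/√23 = 1.6681
z = (x̄−μ₀)/SE = (41.78−44)/1.6681 = -1.3308
p-value (two-sided) = 0.18324
At α=0.01: p ≥ α → fail to reject H₀

reject H₀: no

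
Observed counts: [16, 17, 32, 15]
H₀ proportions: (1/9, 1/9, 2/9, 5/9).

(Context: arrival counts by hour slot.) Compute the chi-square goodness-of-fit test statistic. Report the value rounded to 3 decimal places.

test statistic = 43.975

n = 80; E_i = n·p_i = [8.89, 8.89, 17.78, 44.44]
χ² = (16−8.89)²/8.89 + (17−8.89)²/8.89 + (32−17.78)²/17.78 + (15−44.44)²/44.44 = 43.9750
df = 3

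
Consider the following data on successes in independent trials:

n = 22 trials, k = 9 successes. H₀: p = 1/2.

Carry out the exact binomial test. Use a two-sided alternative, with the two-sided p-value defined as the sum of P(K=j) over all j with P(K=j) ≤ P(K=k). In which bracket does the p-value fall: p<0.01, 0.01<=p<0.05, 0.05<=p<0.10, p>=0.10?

Exact binomial: n=22, k=9, p₀=1/2=0.5000
P(X=j) = C(n,j)·p₀^j·(1−p₀)^(n−j); p = Σ P(X=j) over j with P(X=j) ≤ P(X=9)
p-value (two-sided) = 0.52347
→ bracket: p>=0.10

p-value bracket: p>=0.10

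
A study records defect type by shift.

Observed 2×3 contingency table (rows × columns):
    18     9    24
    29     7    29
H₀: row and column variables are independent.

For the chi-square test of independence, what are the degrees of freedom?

degrees of freedom = 2

df = (r−1)(c−1) = (2−1)·(3−1) = 2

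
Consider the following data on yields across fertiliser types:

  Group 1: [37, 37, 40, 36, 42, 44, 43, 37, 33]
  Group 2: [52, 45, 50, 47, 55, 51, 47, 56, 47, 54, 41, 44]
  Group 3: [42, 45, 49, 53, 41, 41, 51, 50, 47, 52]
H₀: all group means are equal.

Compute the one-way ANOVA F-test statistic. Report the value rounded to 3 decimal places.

test statistic = 15.218

Group means [38.78, 49.08, 47.10], grand mean 45.452
SSB = Σnᵢ(x̄ᵢ−x̄)² = 586.305; SSW = ΣΣ(x−x̄ᵢ)² = 539.372
MSB = 586.305/2 = 293.1526; MSW = 539.372/28 = 19.2633
F = MSB/MSW = 15.2182
df = (2, 28)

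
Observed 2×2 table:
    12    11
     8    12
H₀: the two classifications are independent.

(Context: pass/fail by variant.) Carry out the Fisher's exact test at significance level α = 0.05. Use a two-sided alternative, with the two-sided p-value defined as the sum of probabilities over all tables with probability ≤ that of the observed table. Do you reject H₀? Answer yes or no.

reject H₀: no

Margins: r₁=23, r₂=20, c₁=20, c₂=23, n=43
p_obs = C(23,12)·C(20,8)/C(43,20); sum pmf over tables with pmf ≤ p_obs
p-value (two-sided) = 0.54353
At α=0.05: p ≥ α → fail to reject H₀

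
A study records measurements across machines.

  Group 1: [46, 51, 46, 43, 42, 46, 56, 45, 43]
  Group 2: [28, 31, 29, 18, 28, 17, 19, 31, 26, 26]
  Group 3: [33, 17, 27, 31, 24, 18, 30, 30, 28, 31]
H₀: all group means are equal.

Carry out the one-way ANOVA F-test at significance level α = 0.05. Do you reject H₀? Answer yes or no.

reject H₀: yes

Group means [46.44, 25.30, 26.90], grand mean 32.414
SSB = Σnᵢ(x̄ᵢ−x̄)² = 2581.812; SSW = ΣΣ(x−x̄ᵢ)² = 691.222
MSB = 2581.812/2 = 1290.9061; MSW = 691.222/26 = 26.5855
F = MSB/MSW = 48.5568
df = (2, 26)
p-value (upper-tail) = 0.00000
At α=0.05: p < α → reject H₀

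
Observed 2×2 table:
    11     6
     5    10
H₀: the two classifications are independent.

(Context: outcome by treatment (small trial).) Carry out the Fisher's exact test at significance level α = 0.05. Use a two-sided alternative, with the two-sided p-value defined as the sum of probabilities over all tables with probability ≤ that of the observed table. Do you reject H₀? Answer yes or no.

Margins: r₁=17, r₂=15, c₁=16, c₂=16, n=32
p_obs = C(17,11)·C(15,5)/C(32,16); sum pmf over tables with pmf ≤ p_obs
p-value (two-sided) = 0.15561
At α=0.05: p ≥ α → fail to reject H₀

reject H₀: no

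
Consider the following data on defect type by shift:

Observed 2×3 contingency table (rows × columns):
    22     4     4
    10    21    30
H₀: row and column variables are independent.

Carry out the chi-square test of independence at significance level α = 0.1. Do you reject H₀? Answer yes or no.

Row totals [30, 61], col totals [32, 25, 34], n=91
χ² = (22−10.55)²/10.55 + (4−8.24)²/8.24 + (4−11.21)²/11.21 + (10−21.45)²/21.45 + (21−16.76)²/16.76 + (30−22.79)²/22.79 = 28.7142
df = 2
p-value (upper-tail) = 0.00000
At α=0.1: p < α → reject H₀

reject H₀: yes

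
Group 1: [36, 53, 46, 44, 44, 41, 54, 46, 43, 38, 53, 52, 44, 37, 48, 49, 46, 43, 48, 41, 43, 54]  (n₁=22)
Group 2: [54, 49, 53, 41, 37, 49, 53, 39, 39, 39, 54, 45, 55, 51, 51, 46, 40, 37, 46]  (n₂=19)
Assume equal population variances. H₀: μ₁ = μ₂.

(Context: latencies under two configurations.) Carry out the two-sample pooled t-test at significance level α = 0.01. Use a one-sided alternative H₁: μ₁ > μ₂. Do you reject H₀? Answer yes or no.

reject H₀: no

x̄₁=45.591, s₁=5.387, n₁=22
x̄₂=46.211, s₂=6.434, n₂=19
s_p² = [21·5.387² + 18·6.434²]/39 = 34.7302
SE = √(s_p²·(1/22+1/19)) = 1.8457
t = (45.591−46.211)/1.8457 = -0.3357
df = 39
p-value (one-sided, H₁ greater) = 0.63056
At α=0.01: p ≥ α → fail to reject H₀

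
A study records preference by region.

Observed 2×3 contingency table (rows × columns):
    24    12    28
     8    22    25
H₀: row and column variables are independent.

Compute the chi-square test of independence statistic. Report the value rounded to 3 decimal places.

test statistic = 10.490

Row totals [64, 55], col totals [32, 34, 53], n=119
χ² = (24−17.21)²/17.21 + (12−18.29)²/18.29 + (28−28.50)²/28.50 + (8−14.79)²/14.79 + (22−15.71)²/15.71 + (25−24.50)²/24.50 = 10.4903
df = 2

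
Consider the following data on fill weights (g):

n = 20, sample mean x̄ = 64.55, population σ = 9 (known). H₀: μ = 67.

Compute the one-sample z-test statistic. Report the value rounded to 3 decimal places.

test statistic = -1.217

SE = σ/√n = 9/√20 = 2.0125
z = (x̄−μ₀)/SE = (64.55−67)/2.0125 = -1.2174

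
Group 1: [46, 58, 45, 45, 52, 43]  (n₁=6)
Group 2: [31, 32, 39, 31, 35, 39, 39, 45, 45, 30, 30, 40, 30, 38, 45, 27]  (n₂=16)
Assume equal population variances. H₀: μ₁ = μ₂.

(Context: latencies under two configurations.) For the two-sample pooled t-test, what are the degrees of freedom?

df = n₁ + n₂ − 2 = 6 + 16 − 2 = 20

degrees of freedom = 20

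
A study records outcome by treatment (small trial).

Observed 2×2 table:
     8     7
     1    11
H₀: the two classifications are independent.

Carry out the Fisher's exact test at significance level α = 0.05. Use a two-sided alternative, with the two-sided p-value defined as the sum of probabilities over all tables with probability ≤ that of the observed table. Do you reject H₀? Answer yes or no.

reject H₀: yes

Margins: r₁=15, r₂=12, c₁=9, c₂=18, n=27
p_obs = C(15,8)·C(12,1)/C(27,9); sum pmf over tables with pmf ≤ p_obs
p-value (two-sided) = 0.01918
At α=0.05: p < α → reject H₀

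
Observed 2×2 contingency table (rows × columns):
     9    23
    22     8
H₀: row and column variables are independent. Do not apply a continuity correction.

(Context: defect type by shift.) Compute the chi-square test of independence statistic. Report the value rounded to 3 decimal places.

Row totals [32, 30], col totals [31, 31], n=62
χ² = (9−16.00)²/16.00 + (23−16.00)²/16.00 + (22−15.00)²/15.00 + (8−15.00)²/15.00 = 12.6583
df = 1

test statistic = 12.658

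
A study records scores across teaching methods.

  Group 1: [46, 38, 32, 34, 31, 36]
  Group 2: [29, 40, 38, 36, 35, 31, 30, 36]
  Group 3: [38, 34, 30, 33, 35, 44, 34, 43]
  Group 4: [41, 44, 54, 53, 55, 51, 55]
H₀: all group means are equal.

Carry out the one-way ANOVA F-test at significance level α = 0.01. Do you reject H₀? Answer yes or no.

Group means [36.17, 34.38, 36.38, 50.43], grand mean 39.172
SSB = Σnᵢ(x̄ᵢ−x̄)² = 1187.840; SSW = ΣΣ(x−x̄ᵢ)² = 620.298
MSB = 1187.840/3 = 395.9468; MSW = 620.298/25 = 24.8119
F = MSB/MSW = 15.9579
df = (3, 25)
p-value (upper-tail) = 0.00001
At α=0.01: p < α → reject H₀

reject H₀: yes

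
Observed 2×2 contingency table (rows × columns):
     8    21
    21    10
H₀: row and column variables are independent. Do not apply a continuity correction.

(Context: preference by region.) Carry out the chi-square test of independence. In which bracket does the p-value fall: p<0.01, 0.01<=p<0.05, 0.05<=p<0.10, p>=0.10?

Row totals [29, 31], col totals [29, 31], n=60
χ² = (8−14.02)²/14.02 + (21−14.98)²/14.98 + (21−14.98)²/14.98 + (10−16.02)²/16.02 = 9.6749
df = 1
p-value (upper-tail) = 0.00187
→ bracket: p<0.01

p-value bracket: p<0.01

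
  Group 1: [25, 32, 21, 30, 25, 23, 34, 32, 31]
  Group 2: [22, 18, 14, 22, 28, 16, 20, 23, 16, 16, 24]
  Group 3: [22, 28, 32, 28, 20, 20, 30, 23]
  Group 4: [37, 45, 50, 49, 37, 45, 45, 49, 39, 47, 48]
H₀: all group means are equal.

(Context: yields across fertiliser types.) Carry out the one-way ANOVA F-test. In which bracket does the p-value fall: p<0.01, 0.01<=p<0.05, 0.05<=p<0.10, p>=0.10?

Group means [28.11, 19.91, 25.38, 44.64], grand mean 29.897
SSB = Σnᵢ(x̄ᵢ−x̄)² = 3679.371; SSW = ΣΣ(x−x̄ᵢ)² = 744.218
MSB = 3679.371/3 = 1226.4571; MSW = 744.218/35 = 21.2634
F = MSB/MSW = 57.6793
df = (3, 35)
p-value (upper-tail) = 0.00000
→ bracket: p<0.01

p-value bracket: p<0.01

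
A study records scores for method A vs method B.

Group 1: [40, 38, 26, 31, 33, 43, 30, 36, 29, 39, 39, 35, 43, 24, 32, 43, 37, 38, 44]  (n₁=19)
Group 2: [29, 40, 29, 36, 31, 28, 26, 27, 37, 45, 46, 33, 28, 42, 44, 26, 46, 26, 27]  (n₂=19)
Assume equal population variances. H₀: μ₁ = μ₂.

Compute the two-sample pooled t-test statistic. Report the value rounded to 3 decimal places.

x̄₁=35.789, s₁=5.931, n₁=19
x̄₂=34.000, s₂=7.616, n₂=19
s_p² = [18·5.931² + 18·7.616²]/36 = 46.5877
SE = √(s_p²·(1/19+1/19)) = 2.2145
t = (35.789−34.000)/2.2145 = 0.8081
df = 36

test statistic = 0.808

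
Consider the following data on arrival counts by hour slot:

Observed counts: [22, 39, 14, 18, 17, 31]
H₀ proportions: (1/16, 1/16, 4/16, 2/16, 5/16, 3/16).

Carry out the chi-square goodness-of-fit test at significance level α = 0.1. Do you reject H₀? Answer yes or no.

reject H₀: yes

n = 141; E_i = n·p_i = [8.81, 8.81, 35.25, 17.62, 44.06, 26.44]
χ² = (22−8.81)²/8.81 + (39−8.81)²/8.81 + (14−35.25)²/35.25 + (18−17.62)²/17.62 + (17−44.06)²/44.06 + (31−26.44)²/26.44 = 153.3697
df = 5
p-value (upper-tail) = 0.00000
At α=0.1: p < α → reject H₀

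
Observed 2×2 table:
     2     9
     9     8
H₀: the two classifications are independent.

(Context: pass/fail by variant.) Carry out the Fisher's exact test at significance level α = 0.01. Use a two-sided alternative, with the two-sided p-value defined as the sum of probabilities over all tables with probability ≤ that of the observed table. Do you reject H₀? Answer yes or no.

Margins: r₁=11, r₂=17, c₁=11, c₂=17, n=28
p_obs = C(11,2)·C(17,9)/C(28,11); sum pmf over tables with pmf ≤ p_obs
p-value (two-sided) = 0.11496
At α=0.01: p ≥ α → fail to reject H₀

reject H₀: no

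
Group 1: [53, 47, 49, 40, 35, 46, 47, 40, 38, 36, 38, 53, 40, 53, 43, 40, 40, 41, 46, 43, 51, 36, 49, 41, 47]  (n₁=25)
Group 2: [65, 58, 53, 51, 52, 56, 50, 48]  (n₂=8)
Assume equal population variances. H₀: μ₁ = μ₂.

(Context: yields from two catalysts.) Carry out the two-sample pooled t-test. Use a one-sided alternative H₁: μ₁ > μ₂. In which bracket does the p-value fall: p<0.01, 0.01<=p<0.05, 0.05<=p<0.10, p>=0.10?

p-value bracket: p>=0.10

x̄₁=43.680, s₁=5.610, n₁=25
x̄₂=54.125, s₂=5.436, n₂=8
s_p² = [24·5.610² + 7·5.436²]/31 = 31.0424
SE = √(s_p²·(1/25+1/8)) = 2.2632
t = (43.680−54.125)/2.2632 = -4.6152
df = 31
p-value (one-sided, H₁ greater) = 0.99997
→ bracket: p>=0.10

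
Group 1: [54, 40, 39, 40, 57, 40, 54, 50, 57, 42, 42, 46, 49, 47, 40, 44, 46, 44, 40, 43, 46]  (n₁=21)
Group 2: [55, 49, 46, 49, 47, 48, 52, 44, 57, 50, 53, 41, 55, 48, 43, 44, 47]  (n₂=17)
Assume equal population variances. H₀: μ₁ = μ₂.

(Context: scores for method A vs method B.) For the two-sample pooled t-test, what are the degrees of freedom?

df = n₁ + n₂ − 2 = 21 + 17 − 2 = 36

degrees of freedom = 36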